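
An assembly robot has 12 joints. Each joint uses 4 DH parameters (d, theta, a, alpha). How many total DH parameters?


Given: 12 joints, 4 DH parameters per joint (d, theta, a, alpha)
Total DH parameters = number_of_joints * 4
Total = 12 * 4
Total = 48

48


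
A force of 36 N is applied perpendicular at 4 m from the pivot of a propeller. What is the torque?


Given: F = 36 N, r = 4 m, angle = 90 deg (perpendicular)
Using tau = F * r * sin(90)
sin(90) = 1
tau = 36 * 4 * 1
tau = 144 Nm

144 Nm


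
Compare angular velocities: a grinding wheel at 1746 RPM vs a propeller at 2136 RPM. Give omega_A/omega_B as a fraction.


Given: RPM_A = 1746, RPM_B = 2136
omega = 2*pi*RPM/60, so omega_A/omega_B = RPM_A / RPM_B
omega_A/omega_B = 1746 / 2136
omega_A/omega_B = 291/356

291/356


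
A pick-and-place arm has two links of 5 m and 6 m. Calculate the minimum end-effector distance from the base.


Given: L1 = 5 m, L2 = 6 m
For a 2-link planar arm, min reach = |L1 - L2| (second link folded back)
Min reach = |5 - 6|
Min reach = 1 m

1 m


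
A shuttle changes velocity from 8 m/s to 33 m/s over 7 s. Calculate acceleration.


Given: initial velocity v0 = 8 m/s, final velocity v = 33 m/s, time t = 7 s
Using a = (v - v0) / t
a = (33 - 8) / 7
a = 25 / 7
a = 25/7 m/s^2

25/7 m/s^2


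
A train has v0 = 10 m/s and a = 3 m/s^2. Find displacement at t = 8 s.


Given: v0 = 10 m/s, a = 3 m/s^2, t = 8 s
Using s = v0*t + (1/2)*a*t^2
s = 10*8 + (1/2)*3*8^2
s = 80 + (1/2)*192
s = 80 + 96
s = 176

176 m


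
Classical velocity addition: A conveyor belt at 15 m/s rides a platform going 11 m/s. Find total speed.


Given: object velocity = 15 m/s, platform velocity = 11 m/s (same direction)
Using classical velocity addition: v_total = v_object + v_platform
v_total = 15 + 11
v_total = 26 m/s

26 m/s


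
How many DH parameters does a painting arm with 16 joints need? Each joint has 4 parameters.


Given: 16 joints, 4 DH parameters per joint (d, theta, a, alpha)
Total DH parameters = number_of_joints * 4
Total = 16 * 4
Total = 64

64


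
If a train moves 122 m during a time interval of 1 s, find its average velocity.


Given: distance d = 122 m, time t = 1 s
Using v = d / t
v = 122 / 1
v = 122 m/s

122 m/s


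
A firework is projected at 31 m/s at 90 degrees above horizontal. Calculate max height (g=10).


Given: v0 = 31 m/s, theta = 90 deg, g = 10 m/s^2
sin^2(90) = 1
Using H = v0^2 * sin^2(theta) / (2*g)
H = 31^2 * 1 / (2*10)
H = 961 * 1 / 20
H = 961 / 20
H = 961/20 m

961/20 m


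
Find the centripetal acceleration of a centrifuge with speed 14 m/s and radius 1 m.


Given: v = 14 m/s, r = 1 m
Using a_c = v^2 / r
a_c = 14^2 / 1
a_c = 196 / 1
a_c = 196 m/s^2

196 m/s^2


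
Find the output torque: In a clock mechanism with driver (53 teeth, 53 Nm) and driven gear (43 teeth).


Given: N1 = 53, N2 = 43, T1 = 53 Nm
Using T2/T1 = N2/N1
T2 = T1 * N2 / N1
T2 = 53 * 43 / 53
T2 = 2279 / 53
T2 = 43 Nm

43 Nm


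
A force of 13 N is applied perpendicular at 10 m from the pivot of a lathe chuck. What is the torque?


Given: F = 13 N, r = 10 m, angle = 90 deg (perpendicular)
Using tau = F * r * sin(90)
sin(90) = 1
tau = 13 * 10 * 1
tau = 130 Nm

130 Nm


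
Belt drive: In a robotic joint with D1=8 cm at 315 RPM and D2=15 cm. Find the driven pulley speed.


Given: D1 = 8 cm, w1 = 315 RPM, D2 = 15 cm
Using D1*w1 = D2*w2
w2 = D1*w1 / D2
w2 = 8*315 / 15
w2 = 2520 / 15
w2 = 168 RPM

168 RPM


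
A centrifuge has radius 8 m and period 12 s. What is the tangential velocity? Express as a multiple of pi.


Given: radius r = 8 m, period T = 12 s
Using v = 2*pi*r / T
v = 2*pi*8 / 12
v = 16*pi / 12
v = 4/3*pi m/s

4/3*pi m/s


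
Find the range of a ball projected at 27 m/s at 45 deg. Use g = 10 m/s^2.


Given: v0 = 27 m/s, theta = 45 deg, g = 10 m/s^2
sin(2*45) = sin(90) = 1
Using R = v0^2 * sin(2*theta) / g
R = 27^2 * 1 / 10
R = 729 / 10
R = 729/10 m

729/10 m


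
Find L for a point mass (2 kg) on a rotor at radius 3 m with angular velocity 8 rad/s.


Given: m = 2 kg, r = 3 m, omega = 8 rad/s
For a point mass: I = m*r^2
I = 2*3^2 = 2*9 = 18
L = I*omega = 18*8
L = 144 kg*m^2/s

144 kg*m^2/s


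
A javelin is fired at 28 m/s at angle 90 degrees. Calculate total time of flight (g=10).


Given: v0 = 28 m/s, theta = 90 deg, g = 10 m/s^2
sin(90) = 1
Using T = 2*v0*sin(theta) / g
T = 2*28*1 / 10
T = 56 / 10
T = 28/5 s

28/5 s


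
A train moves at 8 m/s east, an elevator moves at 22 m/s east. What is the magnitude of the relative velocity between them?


Given: v_A = 8 m/s east, v_B = 22 m/s east
Both move in the same direction; relative speed = |v_A - v_B|
|8 - 22| = |-14|
= 14 m/s

14 m/s


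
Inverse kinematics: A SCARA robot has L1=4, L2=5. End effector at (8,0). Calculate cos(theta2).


Given: L1 = 4, L2 = 5, target (x, y) = (8, 0)
Using cos(theta2) = (x^2 + y^2 - L1^2 - L2^2) / (2*L1*L2)
x^2 + y^2 = 8^2 + 0 = 64
L1^2 + L2^2 = 16 + 25 = 41
Numerator = 64 - 41 = 23
Denominator = 2*4*5 = 40
cos(theta2) = 23/40 = 23/40

23/40


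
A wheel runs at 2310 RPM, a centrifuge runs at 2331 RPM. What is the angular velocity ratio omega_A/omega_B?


Given: RPM_A = 2310, RPM_B = 2331
omega = 2*pi*RPM/60, so omega_A/omega_B = RPM_A / RPM_B
omega_A/omega_B = 2310 / 2331
omega_A/omega_B = 110/111

110/111


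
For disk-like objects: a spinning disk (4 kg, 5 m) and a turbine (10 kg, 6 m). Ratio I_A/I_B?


Given: M1=4 kg, R1=5 m, M2=10 kg, R2=6 m
For a disk: I = (1/2)*M*R^2, so I_A/I_B = (M1*R1^2)/(M2*R2^2)
M1*R1^2 = 4*25 = 100
M2*R2^2 = 10*36 = 360
I_A/I_B = 100/360 = 5/18

5/18


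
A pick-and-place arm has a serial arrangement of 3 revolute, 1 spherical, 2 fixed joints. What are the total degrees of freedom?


Given: serial robot with 3 revolute, 1 spherical, 2 fixed joints
DOF contribution per joint type: revolute=1, prismatic=1, spherical=3, fixed=0
DOF = 3*1 + 1*3 + 2*0
DOF = 6

6


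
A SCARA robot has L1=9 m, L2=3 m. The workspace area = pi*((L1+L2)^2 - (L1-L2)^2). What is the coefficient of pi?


Given: L1 = 9, L2 = 3
(L1+L2)^2 = (12)^2 = 144
(L1-L2)^2 = (6)^2 = 36
Difference = 144 - 36 = 108
This equals 4*L1*L2 = 4*9*3 = 108
Workspace area = 108*pi

108


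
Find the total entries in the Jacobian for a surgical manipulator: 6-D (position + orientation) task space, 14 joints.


Given: task space dimension = 6, joints = 14
Jacobian is a 6 x 14 matrix
Total entries = rows * columns
Total = 6 * 14
Total = 84

84


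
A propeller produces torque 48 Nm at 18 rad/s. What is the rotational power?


Given: tau = 48 Nm, omega = 18 rad/s
Using P = tau * omega
P = 48 * 18
P = 864 W

864 W


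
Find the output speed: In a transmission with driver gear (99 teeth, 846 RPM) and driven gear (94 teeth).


Given: N1 = 99 teeth, w1 = 846 RPM, N2 = 94 teeth
Using N1*w1 = N2*w2
w2 = N1*w1 / N2
w2 = 99*846 / 94
w2 = 83754 / 94
w2 = 891 RPM

891 RPM


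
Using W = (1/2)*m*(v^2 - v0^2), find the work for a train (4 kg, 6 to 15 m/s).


Given: m = 4 kg, v0 = 6 m/s, v = 15 m/s
Using W = (1/2)*m*(v^2 - v0^2)
v^2 = 15^2 = 225
v0^2 = 6^2 = 36
v^2 - v0^2 = 225 - 36 = 189
W = (1/2)*4*189 = 378 J

378 J


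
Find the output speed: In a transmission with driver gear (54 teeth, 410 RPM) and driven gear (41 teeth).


Given: N1 = 54 teeth, w1 = 410 RPM, N2 = 41 teeth
Using N1*w1 = N2*w2
w2 = N1*w1 / N2
w2 = 54*410 / 41
w2 = 22140 / 41
w2 = 540 RPM

540 RPM


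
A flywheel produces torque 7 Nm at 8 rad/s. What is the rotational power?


Given: tau = 7 Nm, omega = 8 rad/s
Using P = tau * omega
P = 7 * 8
P = 56 W

56 W


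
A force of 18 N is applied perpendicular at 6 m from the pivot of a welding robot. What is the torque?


Given: F = 18 N, r = 6 m, angle = 90 deg (perpendicular)
Using tau = F * r * sin(90)
sin(90) = 1
tau = 18 * 6 * 1
tau = 108 Nm

108 Nm


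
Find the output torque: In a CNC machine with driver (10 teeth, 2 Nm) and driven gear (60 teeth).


Given: N1 = 10, N2 = 60, T1 = 2 Nm
Using T2/T1 = N2/N1
T2 = T1 * N2 / N1
T2 = 2 * 60 / 10
T2 = 120 / 10
T2 = 12 Nm

12 Nm


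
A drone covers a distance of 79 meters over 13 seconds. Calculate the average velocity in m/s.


Given: distance d = 79 m, time t = 13 s
Using v = d / t
v = 79 / 13
v = 79/13 m/s

79/13 m/s


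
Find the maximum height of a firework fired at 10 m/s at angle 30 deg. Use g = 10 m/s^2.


Given: v0 = 10 m/s, theta = 30 deg, g = 10 m/s^2
sin^2(30) = 1/4
Using H = v0^2 * sin^2(theta) / (2*g)
H = 10^2 * 1/4 / (2*10)
H = 100 * 1/4 / 20
H = 25 / 20
H = 5/4 m

5/4 m


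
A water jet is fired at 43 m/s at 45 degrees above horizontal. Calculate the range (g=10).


Given: v0 = 43 m/s, theta = 45 deg, g = 10 m/s^2
sin(2*45) = sin(90) = 1
Using R = v0^2 * sin(2*theta) / g
R = 43^2 * 1 / 10
R = 1849 / 10
R = 1849/10 m

1849/10 m


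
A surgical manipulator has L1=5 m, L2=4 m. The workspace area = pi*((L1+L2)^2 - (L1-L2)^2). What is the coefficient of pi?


Given: L1 = 5, L2 = 4
(L1+L2)^2 = (9)^2 = 81
(L1-L2)^2 = (1)^2 = 1
Difference = 81 - 1 = 80
This equals 4*L1*L2 = 4*5*4 = 80
Workspace area = 80*pi

80


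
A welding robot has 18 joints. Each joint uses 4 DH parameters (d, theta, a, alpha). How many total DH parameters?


Given: 18 joints, 4 DH parameters per joint (d, theta, a, alpha)
Total DH parameters = number_of_joints * 4
Total = 18 * 4
Total = 72

72


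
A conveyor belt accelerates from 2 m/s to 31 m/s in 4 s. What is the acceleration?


Given: initial velocity v0 = 2 m/s, final velocity v = 31 m/s, time t = 4 s
Using a = (v - v0) / t
a = (31 - 2) / 4
a = 29 / 4
a = 29/4 m/s^2

29/4 m/s^2


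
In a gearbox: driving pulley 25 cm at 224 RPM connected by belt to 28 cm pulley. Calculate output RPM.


Given: D1 = 25 cm, w1 = 224 RPM, D2 = 28 cm
Using D1*w1 = D2*w2
w2 = D1*w1 / D2
w2 = 25*224 / 28
w2 = 5600 / 28
w2 = 200 RPM

200 RPM


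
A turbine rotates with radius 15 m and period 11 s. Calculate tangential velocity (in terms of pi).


Given: radius r = 15 m, period T = 11 s
Using v = 2*pi*r / T
v = 2*pi*15 / 11
v = 30*pi / 11
v = 30/11*pi m/s

30/11*pi m/s


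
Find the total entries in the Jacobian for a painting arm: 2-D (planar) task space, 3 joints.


Given: task space dimension = 2, joints = 3
Jacobian is a 2 x 3 matrix
Total entries = rows * columns
Total = 2 * 3
Total = 6

6


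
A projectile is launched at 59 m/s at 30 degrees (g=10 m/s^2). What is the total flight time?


Given: v0 = 59 m/s, theta = 30 deg, g = 10 m/s^2
sin(30) = 1/2
Using T = 2*v0*sin(theta) / g
T = 2*59*1/2 / 10
T = 59 / 10
T = 59/10 s

59/10 s


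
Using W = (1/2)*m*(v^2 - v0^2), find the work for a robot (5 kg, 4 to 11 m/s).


Given: m = 5 kg, v0 = 4 m/s, v = 11 m/s
Using W = (1/2)*m*(v^2 - v0^2)
v^2 = 11^2 = 121
v0^2 = 4^2 = 16
v^2 - v0^2 = 121 - 16 = 105
W = (1/2)*5*105 = 525/2 J

525/2 J


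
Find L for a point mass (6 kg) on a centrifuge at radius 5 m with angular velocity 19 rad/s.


Given: m = 6 kg, r = 5 m, omega = 19 rad/s
For a point mass: I = m*r^2
I = 6*5^2 = 6*25 = 150
L = I*omega = 150*19
L = 2850 kg*m^2/s

2850 kg*m^2/s


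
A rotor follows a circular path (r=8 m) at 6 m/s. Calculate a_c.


Given: v = 6 m/s, r = 8 m
Using a_c = v^2 / r
a_c = 6^2 / 8
a_c = 36 / 8
a_c = 9/2 m/s^2

9/2 m/s^2


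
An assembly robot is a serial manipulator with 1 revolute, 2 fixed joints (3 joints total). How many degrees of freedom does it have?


Given: serial robot with 1 revolute, 2 fixed joints
DOF contribution per joint type: revolute=1, prismatic=1, spherical=3, fixed=0
DOF = 1*1 + 2*0
DOF = 1

1


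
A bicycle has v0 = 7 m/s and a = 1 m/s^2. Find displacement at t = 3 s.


Given: v0 = 7 m/s, a = 1 m/s^2, t = 3 s
Using s = v0*t + (1/2)*a*t^2
s = 7*3 + (1/2)*1*3^2
s = 21 + (1/2)*9
s = 21 + 9/2
s = 51/2

51/2 m


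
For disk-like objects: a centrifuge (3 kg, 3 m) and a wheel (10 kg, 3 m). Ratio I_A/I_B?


Given: M1=3 kg, R1=3 m, M2=10 kg, R2=3 m
For a disk: I = (1/2)*M*R^2, so I_A/I_B = (M1*R1^2)/(M2*R2^2)
M1*R1^2 = 3*9 = 27
M2*R2^2 = 10*9 = 90
I_A/I_B = 27/90 = 3/10

3/10


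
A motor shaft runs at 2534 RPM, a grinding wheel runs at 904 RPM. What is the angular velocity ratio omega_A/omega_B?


Given: RPM_A = 2534, RPM_B = 904
omega = 2*pi*RPM/60, so omega_A/omega_B = RPM_A / RPM_B
omega_A/omega_B = 2534 / 904
omega_A/omega_B = 1267/452

1267/452


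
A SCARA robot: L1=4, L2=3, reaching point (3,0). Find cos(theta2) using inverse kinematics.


Given: L1 = 4, L2 = 3, target (x, y) = (3, 0)
Using cos(theta2) = (x^2 + y^2 - L1^2 - L2^2) / (2*L1*L2)
x^2 + y^2 = 3^2 + 0 = 9
L1^2 + L2^2 = 16 + 9 = 25
Numerator = 9 - 25 = -16
Denominator = 2*4*3 = 24
cos(theta2) = -16/24 = -2/3

-2/3


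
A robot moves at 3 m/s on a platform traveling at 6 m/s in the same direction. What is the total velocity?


Given: object velocity = 3 m/s, platform velocity = 6 m/s (same direction)
Using classical velocity addition: v_total = v_object + v_platform
v_total = 3 + 6
v_total = 9 m/s

9 m/s


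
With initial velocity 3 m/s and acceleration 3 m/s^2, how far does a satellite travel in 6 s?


Given: v0 = 3 m/s, a = 3 m/s^2, t = 6 s
Using s = v0*t + (1/2)*a*t^2
s = 3*6 + (1/2)*3*6^2
s = 18 + (1/2)*108
s = 18 + 54
s = 72

72 m


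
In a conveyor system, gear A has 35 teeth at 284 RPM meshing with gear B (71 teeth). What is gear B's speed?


Given: N1 = 35 teeth, w1 = 284 RPM, N2 = 71 teeth
Using N1*w1 = N2*w2
w2 = N1*w1 / N2
w2 = 35*284 / 71
w2 = 9940 / 71
w2 = 140 RPM

140 RPM


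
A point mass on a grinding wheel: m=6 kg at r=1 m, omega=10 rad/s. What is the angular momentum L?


Given: m = 6 kg, r = 1 m, omega = 10 rad/s
For a point mass: I = m*r^2
I = 6*1^2 = 6*1 = 6
L = I*omega = 6*10
L = 60 kg*m^2/s

60 kg*m^2/s


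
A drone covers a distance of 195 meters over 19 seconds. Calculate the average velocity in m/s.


Given: distance d = 195 m, time t = 19 s
Using v = d / t
v = 195 / 19
v = 195/19 m/s

195/19 m/s


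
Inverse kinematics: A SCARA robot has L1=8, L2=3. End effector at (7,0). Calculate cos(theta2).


Given: L1 = 8, L2 = 3, target (x, y) = (7, 0)
Using cos(theta2) = (x^2 + y^2 - L1^2 - L2^2) / (2*L1*L2)
x^2 + y^2 = 7^2 + 0 = 49
L1^2 + L2^2 = 64 + 9 = 73
Numerator = 49 - 73 = -24
Denominator = 2*8*3 = 48
cos(theta2) = -24/48 = -1/2

-1/2


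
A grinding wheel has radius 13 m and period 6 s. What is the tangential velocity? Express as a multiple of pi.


Given: radius r = 13 m, period T = 6 s
Using v = 2*pi*r / T
v = 2*pi*13 / 6
v = 26*pi / 6
v = 13/3*pi m/s

13/3*pi m/s


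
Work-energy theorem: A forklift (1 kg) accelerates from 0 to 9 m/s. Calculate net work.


Given: m = 1 kg, v0 = 0 m/s, v = 9 m/s
Using W = (1/2)*m*(v^2 - v0^2)
v^2 = 9^2 = 81
v0^2 = 0^2 = 0
v^2 - v0^2 = 81 - 0 = 81
W = (1/2)*1*81 = 81/2 J

81/2 J


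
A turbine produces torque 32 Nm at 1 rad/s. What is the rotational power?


Given: tau = 32 Nm, omega = 1 rad/s
Using P = tau * omega
P = 32 * 1
P = 32 W

32 W


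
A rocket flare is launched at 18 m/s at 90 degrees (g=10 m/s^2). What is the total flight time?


Given: v0 = 18 m/s, theta = 90 deg, g = 10 m/s^2
sin(90) = 1
Using T = 2*v0*sin(theta) / g
T = 2*18*1 / 10
T = 36 / 10
T = 18/5 s

18/5 s


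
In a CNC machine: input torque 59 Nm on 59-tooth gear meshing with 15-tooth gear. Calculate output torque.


Given: N1 = 59, N2 = 15, T1 = 59 Nm
Using T2/T1 = N2/N1
T2 = T1 * N2 / N1
T2 = 59 * 15 / 59
T2 = 885 / 59
T2 = 15 Nm

15 Nm


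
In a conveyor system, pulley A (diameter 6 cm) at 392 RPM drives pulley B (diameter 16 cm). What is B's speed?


Given: D1 = 6 cm, w1 = 392 RPM, D2 = 16 cm
Using D1*w1 = D2*w2
w2 = D1*w1 / D2
w2 = 6*392 / 16
w2 = 2352 / 16
w2 = 147 RPM

147 RPM


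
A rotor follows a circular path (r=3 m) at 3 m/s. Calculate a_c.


Given: v = 3 m/s, r = 3 m
Using a_c = v^2 / r
a_c = 3^2 / 3
a_c = 9 / 3
a_c = 3 m/s^2

3 m/s^2


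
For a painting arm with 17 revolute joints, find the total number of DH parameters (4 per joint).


Given: 17 joints, 4 DH parameters per joint (d, theta, a, alpha)
Total DH parameters = number_of_joints * 4
Total = 17 * 4
Total = 68

68


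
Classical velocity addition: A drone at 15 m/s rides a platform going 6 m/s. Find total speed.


Given: object velocity = 15 m/s, platform velocity = 6 m/s (same direction)
Using classical velocity addition: v_total = v_object + v_platform
v_total = 15 + 6
v_total = 21 m/s

21 m/s


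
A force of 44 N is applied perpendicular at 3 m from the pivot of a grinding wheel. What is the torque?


Given: F = 44 N, r = 3 m, angle = 90 deg (perpendicular)
Using tau = F * r * sin(90)
sin(90) = 1
tau = 44 * 3 * 1
tau = 132 Nm

132 Nm


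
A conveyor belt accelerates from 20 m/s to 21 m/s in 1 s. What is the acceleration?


Given: initial velocity v0 = 20 m/s, final velocity v = 21 m/s, time t = 1 s
Using a = (v - v0) / t
a = (21 - 20) / 1
a = 1 / 1
a = 1 m/s^2

1 m/s^2


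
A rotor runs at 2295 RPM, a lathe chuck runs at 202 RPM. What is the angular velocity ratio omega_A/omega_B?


Given: RPM_A = 2295, RPM_B = 202
omega = 2*pi*RPM/60, so omega_A/omega_B = RPM_A / RPM_B
omega_A/omega_B = 2295 / 202
omega_A/omega_B = 2295/202

2295/202


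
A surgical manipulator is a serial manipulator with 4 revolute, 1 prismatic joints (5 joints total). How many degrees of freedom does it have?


Given: serial robot with 4 revolute, 1 prismatic joints
DOF contribution per joint type: revolute=1, prismatic=1, spherical=3, fixed=0
DOF = 4*1 + 1*1
DOF = 5

5


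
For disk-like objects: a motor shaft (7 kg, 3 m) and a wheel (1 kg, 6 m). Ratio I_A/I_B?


Given: M1=7 kg, R1=3 m, M2=1 kg, R2=6 m
For a disk: I = (1/2)*M*R^2, so I_A/I_B = (M1*R1^2)/(M2*R2^2)
M1*R1^2 = 7*9 = 63
M2*R2^2 = 1*36 = 36
I_A/I_B = 63/36 = 7/4

7/4


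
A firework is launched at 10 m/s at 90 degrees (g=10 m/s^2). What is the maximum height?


Given: v0 = 10 m/s, theta = 90 deg, g = 10 m/s^2
sin^2(90) = 1
Using H = v0^2 * sin^2(theta) / (2*g)
H = 10^2 * 1 / (2*10)
H = 100 * 1 / 20
H = 100 / 20
H = 5 m

5 m


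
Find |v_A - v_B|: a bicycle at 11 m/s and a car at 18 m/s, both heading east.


Given: v_A = 11 m/s east, v_B = 18 m/s east
Both move in the same direction; relative speed = |v_A - v_B|
|11 - 18| = |-7|
= 7 m/s

7 m/s


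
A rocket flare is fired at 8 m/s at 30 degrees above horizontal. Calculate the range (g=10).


Given: v0 = 8 m/s, theta = 30 deg, g = 10 m/s^2
sin(2*30) = sin(60) = sqrt(3)/2
Using R = v0^2 * sin(2*theta) / g
R = 8^2 * (sqrt(3)/2) / 10
R = 64 * sqrt(3) / 20
R = 16/5*sqrt(3) m

16/5*sqrt(3) m


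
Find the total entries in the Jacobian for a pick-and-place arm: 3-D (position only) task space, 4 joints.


Given: task space dimension = 3, joints = 4
Jacobian is a 3 x 4 matrix
Total entries = rows * columns
Total = 3 * 4
Total = 12

12


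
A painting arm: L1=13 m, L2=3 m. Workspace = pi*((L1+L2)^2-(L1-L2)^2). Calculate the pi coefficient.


Given: L1 = 13, L2 = 3
(L1+L2)^2 = (16)^2 = 256
(L1-L2)^2 = (10)^2 = 100
Difference = 256 - 100 = 156
This equals 4*L1*L2 = 4*13*3 = 156
Workspace area = 156*pi

156


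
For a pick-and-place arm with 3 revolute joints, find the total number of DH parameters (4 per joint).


Given: 3 joints, 4 DH parameters per joint (d, theta, a, alpha)
Total DH parameters = number_of_joints * 4
Total = 3 * 4
Total = 12

12


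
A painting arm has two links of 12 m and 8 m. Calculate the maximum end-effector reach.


Given: L1 = 12 m, L2 = 8 m
For a 2-link planar arm, max reach = L1 + L2 (fully extended)
Max reach = 12 + 8
Max reach = 20 m

20 m


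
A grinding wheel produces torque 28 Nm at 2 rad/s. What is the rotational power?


Given: tau = 28 Nm, omega = 2 rad/s
Using P = tau * omega
P = 28 * 2
P = 56 W

56 W


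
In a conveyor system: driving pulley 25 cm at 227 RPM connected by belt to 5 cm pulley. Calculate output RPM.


Given: D1 = 25 cm, w1 = 227 RPM, D2 = 5 cm
Using D1*w1 = D2*w2
w2 = D1*w1 / D2
w2 = 25*227 / 5
w2 = 5675 / 5
w2 = 1135 RPM

1135 RPM


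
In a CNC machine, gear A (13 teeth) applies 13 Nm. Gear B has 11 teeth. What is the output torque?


Given: N1 = 13, N2 = 11, T1 = 13 Nm
Using T2/T1 = N2/N1
T2 = T1 * N2 / N1
T2 = 13 * 11 / 13
T2 = 143 / 13
T2 = 11 Nm

11 Nm


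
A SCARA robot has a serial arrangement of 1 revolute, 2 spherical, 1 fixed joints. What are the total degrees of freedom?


Given: serial robot with 1 revolute, 2 spherical, 1 fixed joints
DOF contribution per joint type: revolute=1, prismatic=1, spherical=3, fixed=0
DOF = 1*1 + 2*3 + 1*0
DOF = 7

7


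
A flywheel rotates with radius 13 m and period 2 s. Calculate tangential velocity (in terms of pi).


Given: radius r = 13 m, period T = 2 s
Using v = 2*pi*r / T
v = 2*pi*13 / 2
v = 26*pi / 2
v = 13*pi m/s

13*pi m/s


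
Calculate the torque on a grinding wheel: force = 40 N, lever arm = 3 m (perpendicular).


Given: F = 40 N, r = 3 m, angle = 90 deg (perpendicular)
Using tau = F * r * sin(90)
sin(90) = 1
tau = 40 * 3 * 1
tau = 120 Nm

120 Nm


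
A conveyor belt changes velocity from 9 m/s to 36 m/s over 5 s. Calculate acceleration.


Given: initial velocity v0 = 9 m/s, final velocity v = 36 m/s, time t = 5 s
Using a = (v - v0) / t
a = (36 - 9) / 5
a = 27 / 5
a = 27/5 m/s^2

27/5 m/s^2


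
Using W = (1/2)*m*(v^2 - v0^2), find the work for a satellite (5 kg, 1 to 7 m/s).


Given: m = 5 kg, v0 = 1 m/s, v = 7 m/s
Using W = (1/2)*m*(v^2 - v0^2)
v^2 = 7^2 = 49
v0^2 = 1^2 = 1
v^2 - v0^2 = 49 - 1 = 48
W = (1/2)*5*48 = 120 J

120 J


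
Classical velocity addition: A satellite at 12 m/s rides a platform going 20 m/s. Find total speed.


Given: object velocity = 12 m/s, platform velocity = 20 m/s (same direction)
Using classical velocity addition: v_total = v_object + v_platform
v_total = 12 + 20
v_total = 32 m/s

32 m/s


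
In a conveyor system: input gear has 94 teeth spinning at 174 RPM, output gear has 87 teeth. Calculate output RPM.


Given: N1 = 94 teeth, w1 = 174 RPM, N2 = 87 teeth
Using N1*w1 = N2*w2
w2 = N1*w1 / N2
w2 = 94*174 / 87
w2 = 16356 / 87
w2 = 188 RPM

188 RPM


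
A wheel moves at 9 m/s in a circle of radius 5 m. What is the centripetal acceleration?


Given: v = 9 m/s, r = 5 m
Using a_c = v^2 / r
a_c = 9^2 / 5
a_c = 81 / 5
a_c = 81/5 m/s^2

81/5 m/s^2


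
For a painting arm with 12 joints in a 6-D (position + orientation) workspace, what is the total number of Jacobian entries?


Given: task space dimension = 6, joints = 12
Jacobian is a 6 x 12 matrix
Total entries = rows * columns
Total = 6 * 12
Total = 72

72


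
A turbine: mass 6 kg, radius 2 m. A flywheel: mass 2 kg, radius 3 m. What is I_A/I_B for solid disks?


Given: M1=6 kg, R1=2 m, M2=2 kg, R2=3 m
For a disk: I = (1/2)*M*R^2, so I_A/I_B = (M1*R1^2)/(M2*R2^2)
M1*R1^2 = 6*4 = 24
M2*R2^2 = 2*9 = 18
I_A/I_B = 24/18 = 4/3

4/3


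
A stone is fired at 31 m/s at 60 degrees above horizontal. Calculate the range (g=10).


Given: v0 = 31 m/s, theta = 60 deg, g = 10 m/s^2
sin(2*60) = sin(120) = sqrt(3)/2
Using R = v0^2 * sin(2*theta) / g
R = 31^2 * (sqrt(3)/2) / 10
R = 961 * sqrt(3) / 20
R = 961/20*sqrt(3) m

961/20*sqrt(3) m


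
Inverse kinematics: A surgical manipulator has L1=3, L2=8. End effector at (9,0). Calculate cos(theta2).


Given: L1 = 3, L2 = 8, target (x, y) = (9, 0)
Using cos(theta2) = (x^2 + y^2 - L1^2 - L2^2) / (2*L1*L2)
x^2 + y^2 = 9^2 + 0 = 81
L1^2 + L2^2 = 9 + 64 = 73
Numerator = 81 - 73 = 8
Denominator = 2*3*8 = 48
cos(theta2) = 8/48 = 1/6

1/6


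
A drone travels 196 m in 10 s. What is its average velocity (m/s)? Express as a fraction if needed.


Given: distance d = 196 m, time t = 10 s
Using v = d / t
v = 196 / 10
v = 98/5 m/s

98/5 m/s


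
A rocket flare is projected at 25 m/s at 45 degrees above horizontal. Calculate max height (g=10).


Given: v0 = 25 m/s, theta = 45 deg, g = 10 m/s^2
sin^2(45) = 1/2
Using H = v0^2 * sin^2(theta) / (2*g)
H = 25^2 * 1/2 / (2*10)
H = 625 * 1/2 / 20
H = 625/2 / 20
H = 125/8 m

125/8 m


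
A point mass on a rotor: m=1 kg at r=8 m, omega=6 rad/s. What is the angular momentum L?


Given: m = 1 kg, r = 8 m, omega = 6 rad/s
For a point mass: I = m*r^2
I = 1*8^2 = 1*64 = 64
L = I*omega = 64*6
L = 384 kg*m^2/s

384 kg*m^2/s


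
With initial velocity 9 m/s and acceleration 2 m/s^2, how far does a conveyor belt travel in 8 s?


Given: v0 = 9 m/s, a = 2 m/s^2, t = 8 s
Using s = v0*t + (1/2)*a*t^2
s = 9*8 + (1/2)*2*8^2
s = 72 + (1/2)*128
s = 72 + 64
s = 136

136 m


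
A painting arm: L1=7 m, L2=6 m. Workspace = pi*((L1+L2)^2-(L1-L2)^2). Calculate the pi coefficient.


Given: L1 = 7, L2 = 6
(L1+L2)^2 = (13)^2 = 169
(L1-L2)^2 = (1)^2 = 1
Difference = 169 - 1 = 168
This equals 4*L1*L2 = 4*7*6 = 168
Workspace area = 168*pi

168


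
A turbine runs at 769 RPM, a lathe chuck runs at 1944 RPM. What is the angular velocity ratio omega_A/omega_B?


Given: RPM_A = 769, RPM_B = 1944
omega = 2*pi*RPM/60, so omega_A/omega_B = RPM_A / RPM_B
omega_A/omega_B = 769 / 1944
omega_A/omega_B = 769/1944

769/1944


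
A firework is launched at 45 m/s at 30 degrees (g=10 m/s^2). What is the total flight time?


Given: v0 = 45 m/s, theta = 30 deg, g = 10 m/s^2
sin(30) = 1/2
Using T = 2*v0*sin(theta) / g
T = 2*45*1/2 / 10
T = 45 / 10
T = 9/2 s

9/2 s


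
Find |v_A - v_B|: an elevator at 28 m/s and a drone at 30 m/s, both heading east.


Given: v_A = 28 m/s east, v_B = 30 m/s east
Both move in the same direction; relative speed = |v_A - v_B|
|28 - 30| = |-2|
= 2 m/s

2 m/s


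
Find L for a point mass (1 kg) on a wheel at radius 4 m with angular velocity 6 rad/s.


Given: m = 1 kg, r = 4 m, omega = 6 rad/s
For a point mass: I = m*r^2
I = 1*4^2 = 1*16 = 16
L = I*omega = 16*6
L = 96 kg*m^2/s

96 kg*m^2/s


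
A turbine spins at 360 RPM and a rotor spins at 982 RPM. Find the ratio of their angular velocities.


Given: RPM_A = 360, RPM_B = 982
omega = 2*pi*RPM/60, so omega_A/omega_B = RPM_A / RPM_B
omega_A/omega_B = 360 / 982
omega_A/omega_B = 180/491

180/491


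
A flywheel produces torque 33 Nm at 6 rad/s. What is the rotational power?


Given: tau = 33 Nm, omega = 6 rad/s
Using P = tau * omega
P = 33 * 6
P = 198 W

198 W


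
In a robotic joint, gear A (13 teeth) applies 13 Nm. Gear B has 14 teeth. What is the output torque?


Given: N1 = 13, N2 = 14, T1 = 13 Nm
Using T2/T1 = N2/N1
T2 = T1 * N2 / N1
T2 = 13 * 14 / 13
T2 = 182 / 13
T2 = 14 Nm

14 Nm


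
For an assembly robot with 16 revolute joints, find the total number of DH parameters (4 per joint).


Given: 16 joints, 4 DH parameters per joint (d, theta, a, alpha)
Total DH parameters = number_of_joints * 4
Total = 16 * 4
Total = 64

64


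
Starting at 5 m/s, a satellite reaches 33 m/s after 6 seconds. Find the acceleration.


Given: initial velocity v0 = 5 m/s, final velocity v = 33 m/s, time t = 6 s
Using a = (v - v0) / t
a = (33 - 5) / 6
a = 28 / 6
a = 14/3 m/s^2

14/3 m/s^2


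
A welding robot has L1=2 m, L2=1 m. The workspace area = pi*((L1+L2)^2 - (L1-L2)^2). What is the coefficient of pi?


Given: L1 = 2, L2 = 1
(L1+L2)^2 = (3)^2 = 9
(L1-L2)^2 = (1)^2 = 1
Difference = 9 - 1 = 8
This equals 4*L1*L2 = 4*2*1 = 8
Workspace area = 8*pi

8


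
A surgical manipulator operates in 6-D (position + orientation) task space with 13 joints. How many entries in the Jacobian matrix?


Given: task space dimension = 6, joints = 13
Jacobian is a 6 x 13 matrix
Total entries = rows * columns
Total = 6 * 13
Total = 78

78


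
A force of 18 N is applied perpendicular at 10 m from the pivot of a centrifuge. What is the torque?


Given: F = 18 N, r = 10 m, angle = 90 deg (perpendicular)
Using tau = F * r * sin(90)
sin(90) = 1
tau = 18 * 10 * 1
tau = 180 Nm

180 Nm


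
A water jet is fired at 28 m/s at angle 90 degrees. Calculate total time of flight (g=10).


Given: v0 = 28 m/s, theta = 90 deg, g = 10 m/s^2
sin(90) = 1
Using T = 2*v0*sin(theta) / g
T = 2*28*1 / 10
T = 56 / 10
T = 28/5 s

28/5 s


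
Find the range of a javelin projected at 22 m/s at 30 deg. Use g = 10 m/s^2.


Given: v0 = 22 m/s, theta = 30 deg, g = 10 m/s^2
sin(2*30) = sin(60) = sqrt(3)/2
Using R = v0^2 * sin(2*theta) / g
R = 22^2 * (sqrt(3)/2) / 10
R = 484 * sqrt(3) / 20
R = 121/5*sqrt(3) m

121/5*sqrt(3) m


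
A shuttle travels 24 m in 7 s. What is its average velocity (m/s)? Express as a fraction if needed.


Given: distance d = 24 m, time t = 7 s
Using v = d / t
v = 24 / 7
v = 24/7 m/s

24/7 m/s


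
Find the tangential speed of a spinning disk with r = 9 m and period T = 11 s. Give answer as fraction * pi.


Given: radius r = 9 m, period T = 11 s
Using v = 2*pi*r / T
v = 2*pi*9 / 11
v = 18*pi / 11
v = 18/11*pi m/s

18/11*pi m/s


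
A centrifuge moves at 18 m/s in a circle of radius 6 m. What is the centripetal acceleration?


Given: v = 18 m/s, r = 6 m
Using a_c = v^2 / r
a_c = 18^2 / 6
a_c = 324 / 6
a_c = 54 m/s^2

54 m/s^2


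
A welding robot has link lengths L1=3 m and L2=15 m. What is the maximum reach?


Given: L1 = 3 m, L2 = 15 m
For a 2-link planar arm, max reach = L1 + L2 (fully extended)
Max reach = 3 + 15
Max reach = 18 m

18 m


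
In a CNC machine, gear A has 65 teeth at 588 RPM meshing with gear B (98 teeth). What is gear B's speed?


Given: N1 = 65 teeth, w1 = 588 RPM, N2 = 98 teeth
Using N1*w1 = N2*w2
w2 = N1*w1 / N2
w2 = 65*588 / 98
w2 = 38220 / 98
w2 = 390 RPM

390 RPM


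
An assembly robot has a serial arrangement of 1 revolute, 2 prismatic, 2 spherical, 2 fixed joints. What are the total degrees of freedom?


Given: serial robot with 1 revolute, 2 prismatic, 2 spherical, 2 fixed joints
DOF contribution per joint type: revolute=1, prismatic=1, spherical=3, fixed=0
DOF = 1*1 + 2*1 + 2*3 + 2*0
DOF = 9

9


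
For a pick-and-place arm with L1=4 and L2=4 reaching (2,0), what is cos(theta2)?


Given: L1 = 4, L2 = 4, target (x, y) = (2, 0)
Using cos(theta2) = (x^2 + y^2 - L1^2 - L2^2) / (2*L1*L2)
x^2 + y^2 = 2^2 + 0 = 4
L1^2 + L2^2 = 16 + 16 = 32
Numerator = 4 - 32 = -28
Denominator = 2*4*4 = 32
cos(theta2) = -28/32 = -7/8

-7/8


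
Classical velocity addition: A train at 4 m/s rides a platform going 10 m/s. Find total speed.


Given: object velocity = 4 m/s, platform velocity = 10 m/s (same direction)
Using classical velocity addition: v_total = v_object + v_platform
v_total = 4 + 10
v_total = 14 m/s

14 m/s


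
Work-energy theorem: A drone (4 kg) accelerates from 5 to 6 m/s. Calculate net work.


Given: m = 4 kg, v0 = 5 m/s, v = 6 m/s
Using W = (1/2)*m*(v^2 - v0^2)
v^2 = 6^2 = 36
v0^2 = 5^2 = 25
v^2 - v0^2 = 36 - 25 = 11
W = (1/2)*4*11 = 22 J

22 J


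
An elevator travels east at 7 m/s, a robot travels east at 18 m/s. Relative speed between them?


Given: v_A = 7 m/s east, v_B = 18 m/s east
Both move in the same direction; relative speed = |v_A - v_B|
|7 - 18| = |-11|
= 11 m/s

11 m/s


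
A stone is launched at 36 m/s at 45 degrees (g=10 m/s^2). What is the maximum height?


Given: v0 = 36 m/s, theta = 45 deg, g = 10 m/s^2
sin^2(45) = 1/2
Using H = v0^2 * sin^2(theta) / (2*g)
H = 36^2 * 1/2 / (2*10)
H = 1296 * 1/2 / 20
H = 648 / 20
H = 162/5 m

162/5 m


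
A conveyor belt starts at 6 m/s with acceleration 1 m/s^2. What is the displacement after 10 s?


Given: v0 = 6 m/s, a = 1 m/s^2, t = 10 s
Using s = v0*t + (1/2)*a*t^2
s = 6*10 + (1/2)*1*10^2
s = 60 + (1/2)*100
s = 60 + 50
s = 110

110 m


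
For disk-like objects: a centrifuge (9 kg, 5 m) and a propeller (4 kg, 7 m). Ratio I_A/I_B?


Given: M1=9 kg, R1=5 m, M2=4 kg, R2=7 m
For a disk: I = (1/2)*M*R^2, so I_A/I_B = (M1*R1^2)/(M2*R2^2)
M1*R1^2 = 9*25 = 225
M2*R2^2 = 4*49 = 196
I_A/I_B = 225/196 = 225/196

225/196


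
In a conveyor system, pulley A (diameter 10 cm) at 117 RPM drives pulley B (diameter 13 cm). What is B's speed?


Given: D1 = 10 cm, w1 = 117 RPM, D2 = 13 cm
Using D1*w1 = D2*w2
w2 = D1*w1 / D2
w2 = 10*117 / 13
w2 = 1170 / 13
w2 = 90 RPM

90 RPM


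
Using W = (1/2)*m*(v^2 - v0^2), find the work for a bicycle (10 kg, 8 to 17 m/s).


Given: m = 10 kg, v0 = 8 m/s, v = 17 m/s
Using W = (1/2)*m*(v^2 - v0^2)
v^2 = 17^2 = 289
v0^2 = 8^2 = 64
v^2 - v0^2 = 289 - 64 = 225
W = (1/2)*10*225 = 1125 J

1125 J


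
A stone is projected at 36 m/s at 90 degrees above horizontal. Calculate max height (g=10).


Given: v0 = 36 m/s, theta = 90 deg, g = 10 m/s^2
sin^2(90) = 1
Using H = v0^2 * sin^2(theta) / (2*g)
H = 36^2 * 1 / (2*10)
H = 1296 * 1 / 20
H = 1296 / 20
H = 324/5 m

324/5 m


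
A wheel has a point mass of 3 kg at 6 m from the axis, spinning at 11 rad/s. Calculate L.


Given: m = 3 kg, r = 6 m, omega = 11 rad/s
For a point mass: I = m*r^2
I = 3*6^2 = 3*36 = 108
L = I*omega = 108*11
L = 1188 kg*m^2/s

1188 kg*m^2/s


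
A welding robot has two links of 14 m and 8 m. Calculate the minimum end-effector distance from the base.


Given: L1 = 14 m, L2 = 8 m
For a 2-link planar arm, min reach = |L1 - L2| (second link folded back)
Min reach = |14 - 8|
Min reach = 6 m

6 m


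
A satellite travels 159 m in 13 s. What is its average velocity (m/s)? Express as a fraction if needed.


Given: distance d = 159 m, time t = 13 s
Using v = d / t
v = 159 / 13
v = 159/13 m/s

159/13 m/s


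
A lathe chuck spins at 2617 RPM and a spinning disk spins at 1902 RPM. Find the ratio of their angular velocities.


Given: RPM_A = 2617, RPM_B = 1902
omega = 2*pi*RPM/60, so omega_A/omega_B = RPM_A / RPM_B
omega_A/omega_B = 2617 / 1902
omega_A/omega_B = 2617/1902

2617/1902


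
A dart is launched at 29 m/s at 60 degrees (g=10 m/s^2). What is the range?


Given: v0 = 29 m/s, theta = 60 deg, g = 10 m/s^2
sin(2*60) = sin(120) = sqrt(3)/2
Using R = v0^2 * sin(2*theta) / g
R = 29^2 * (sqrt(3)/2) / 10
R = 841 * sqrt(3) / 20
R = 841/20*sqrt(3) m

841/20*sqrt(3) m


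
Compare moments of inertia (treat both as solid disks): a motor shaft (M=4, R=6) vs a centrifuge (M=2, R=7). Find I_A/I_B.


Given: M1=4 kg, R1=6 m, M2=2 kg, R2=7 m
For a disk: I = (1/2)*M*R^2, so I_A/I_B = (M1*R1^2)/(M2*R2^2)
M1*R1^2 = 4*36 = 144
M2*R2^2 = 2*49 = 98
I_A/I_B = 144/98 = 72/49

72/49


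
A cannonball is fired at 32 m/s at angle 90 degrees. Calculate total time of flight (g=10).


Given: v0 = 32 m/s, theta = 90 deg, g = 10 m/s^2
sin(90) = 1
Using T = 2*v0*sin(theta) / g
T = 2*32*1 / 10
T = 64 / 10
T = 32/5 s

32/5 s


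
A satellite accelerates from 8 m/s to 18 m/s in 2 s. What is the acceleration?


Given: initial velocity v0 = 8 m/s, final velocity v = 18 m/s, time t = 2 s
Using a = (v - v0) / t
a = (18 - 8) / 2
a = 10 / 2
a = 5 m/s^2

5 m/s^2


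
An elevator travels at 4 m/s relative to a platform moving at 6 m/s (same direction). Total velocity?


Given: object velocity = 4 m/s, platform velocity = 6 m/s (same direction)
Using classical velocity addition: v_total = v_object + v_platform
v_total = 4 + 6
v_total = 10 m/s

10 m/s


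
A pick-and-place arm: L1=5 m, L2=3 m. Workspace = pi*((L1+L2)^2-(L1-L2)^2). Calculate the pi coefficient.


Given: L1 = 5, L2 = 3
(L1+L2)^2 = (8)^2 = 64
(L1-L2)^2 = (2)^2 = 4
Difference = 64 - 4 = 60
This equals 4*L1*L2 = 4*5*3 = 60
Workspace area = 60*pi

60


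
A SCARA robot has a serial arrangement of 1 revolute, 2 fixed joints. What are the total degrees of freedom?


Given: serial robot with 1 revolute, 2 fixed joints
DOF contribution per joint type: revolute=1, prismatic=1, spherical=3, fixed=0
DOF = 1*1 + 2*0
DOF = 1

1


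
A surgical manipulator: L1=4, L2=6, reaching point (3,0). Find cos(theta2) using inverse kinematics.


Given: L1 = 4, L2 = 6, target (x, y) = (3, 0)
Using cos(theta2) = (x^2 + y^2 - L1^2 - L2^2) / (2*L1*L2)
x^2 + y^2 = 3^2 + 0 = 9
L1^2 + L2^2 = 16 + 36 = 52
Numerator = 9 - 52 = -43
Denominator = 2*4*6 = 48
cos(theta2) = -43/48 = -43/48

-43/48


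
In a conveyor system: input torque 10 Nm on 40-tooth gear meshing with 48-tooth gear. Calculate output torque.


Given: N1 = 40, N2 = 48, T1 = 10 Nm
Using T2/T1 = N2/N1
T2 = T1 * N2 / N1
T2 = 10 * 48 / 40
T2 = 480 / 40
T2 = 12 Nm

12 Nm


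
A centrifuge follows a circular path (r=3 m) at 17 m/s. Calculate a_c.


Given: v = 17 m/s, r = 3 m
Using a_c = v^2 / r
a_c = 17^2 / 3
a_c = 289 / 3
a_c = 289/3 m/s^2

289/3 m/s^2


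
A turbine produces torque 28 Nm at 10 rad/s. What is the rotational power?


Given: tau = 28 Nm, omega = 10 rad/s
Using P = tau * omega
P = 28 * 10
P = 280 W

280 W


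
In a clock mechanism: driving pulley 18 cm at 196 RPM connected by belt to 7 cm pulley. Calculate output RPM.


Given: D1 = 18 cm, w1 = 196 RPM, D2 = 7 cm
Using D1*w1 = D2*w2
w2 = D1*w1 / D2
w2 = 18*196 / 7
w2 = 3528 / 7
w2 = 504 RPM

504 RPM


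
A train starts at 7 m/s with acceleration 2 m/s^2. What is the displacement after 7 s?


Given: v0 = 7 m/s, a = 2 m/s^2, t = 7 s
Using s = v0*t + (1/2)*a*t^2
s = 7*7 + (1/2)*2*7^2
s = 49 + (1/2)*98
s = 49 + 49
s = 98

98 m


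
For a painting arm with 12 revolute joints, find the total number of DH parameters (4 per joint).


Given: 12 joints, 4 DH parameters per joint (d, theta, a, alpha)
Total DH parameters = number_of_joints * 4
Total = 12 * 4
Total = 48

48


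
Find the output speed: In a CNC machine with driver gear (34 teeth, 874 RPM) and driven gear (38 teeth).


Given: N1 = 34 teeth, w1 = 874 RPM, N2 = 38 teeth
Using N1*w1 = N2*w2
w2 = N1*w1 / N2
w2 = 34*874 / 38
w2 = 29716 / 38
w2 = 782 RPM

782 RPM


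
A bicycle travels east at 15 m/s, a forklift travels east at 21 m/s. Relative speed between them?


Given: v_A = 15 m/s east, v_B = 21 m/s east
Both move in the same direction; relative speed = |v_A - v_B|
|15 - 21| = |-6|
= 6 m/s

6 m/s


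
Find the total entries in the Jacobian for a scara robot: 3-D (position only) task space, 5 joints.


Given: task space dimension = 3, joints = 5
Jacobian is a 3 x 5 matrix
Total entries = rows * columns
Total = 3 * 5
Total = 15

15


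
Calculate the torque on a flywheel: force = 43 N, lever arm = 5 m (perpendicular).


Given: F = 43 N, r = 5 m, angle = 90 deg (perpendicular)
Using tau = F * r * sin(90)
sin(90) = 1
tau = 43 * 5 * 1
tau = 215 Nm

215 Nm


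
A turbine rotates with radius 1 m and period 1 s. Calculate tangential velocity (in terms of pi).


Given: radius r = 1 m, period T = 1 s
Using v = 2*pi*r / T
v = 2*pi*1 / 1
v = 2*pi / 1
v = 2*pi m/s

2*pi m/s


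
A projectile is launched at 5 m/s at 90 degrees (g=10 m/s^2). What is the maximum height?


Given: v0 = 5 m/s, theta = 90 deg, g = 10 m/s^2
sin^2(90) = 1
Using H = v0^2 * sin^2(theta) / (2*g)
H = 5^2 * 1 / (2*10)
H = 25 * 1 / 20
H = 25 / 20
H = 5/4 m

5/4 m


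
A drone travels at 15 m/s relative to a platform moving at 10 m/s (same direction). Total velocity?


Given: object velocity = 15 m/s, platform velocity = 10 m/s (same direction)
Using classical velocity addition: v_total = v_object + v_platform
v_total = 15 + 10
v_total = 25 m/s

25 m/s


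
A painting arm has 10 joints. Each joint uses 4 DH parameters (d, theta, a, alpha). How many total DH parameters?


Given: 10 joints, 4 DH parameters per joint (d, theta, a, alpha)
Total DH parameters = number_of_joints * 4
Total = 10 * 4
Total = 40

40


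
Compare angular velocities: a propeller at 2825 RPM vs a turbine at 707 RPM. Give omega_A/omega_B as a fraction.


Given: RPM_A = 2825, RPM_B = 707
omega = 2*pi*RPM/60, so omega_A/omega_B = RPM_A / RPM_B
omega_A/omega_B = 2825 / 707
omega_A/omega_B = 2825/707

2825/707


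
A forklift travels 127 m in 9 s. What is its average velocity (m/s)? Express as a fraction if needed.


Given: distance d = 127 m, time t = 9 s
Using v = d / t
v = 127 / 9
v = 127/9 m/s

127/9 m/s


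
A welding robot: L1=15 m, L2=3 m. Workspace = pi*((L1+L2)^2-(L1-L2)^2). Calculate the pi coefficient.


Given: L1 = 15, L2 = 3
(L1+L2)^2 = (18)^2 = 324
(L1-L2)^2 = (12)^2 = 144
Difference = 324 - 144 = 180
This equals 4*L1*L2 = 4*15*3 = 180
Workspace area = 180*pi

180
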